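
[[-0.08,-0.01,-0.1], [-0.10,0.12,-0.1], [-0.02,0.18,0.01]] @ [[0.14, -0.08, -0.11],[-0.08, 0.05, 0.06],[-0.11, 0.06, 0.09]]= [[0.00, -0.0, -0.0], [-0.01, 0.01, 0.01], [-0.02, 0.01, 0.01]]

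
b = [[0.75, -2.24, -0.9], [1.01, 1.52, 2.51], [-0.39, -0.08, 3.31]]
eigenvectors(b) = [[(0.79+0j),0.79-0.00j,(-0.59+0j)], [(-0.12-0.59j),-0.12+0.59j,(0.49+0j)], [0.10+0.05j,(0.1-0.05j),0.64+0.00j]]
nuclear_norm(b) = 8.06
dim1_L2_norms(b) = [2.53, 3.1, 3.33]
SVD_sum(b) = [[-0.04, -0.66, -1.55],[0.08, 1.14, 2.7],[0.08, 1.17, 2.77]] + [[0.18, -1.63, 0.69], [-0.03, 0.3, -0.13], [0.13, -1.20, 0.51]] + [[0.62, 0.05, -0.04], [0.97, 0.08, -0.06], [-0.60, -0.05, 0.04]]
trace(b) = 5.58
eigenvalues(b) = [(0.99+1.63j), (0.99-1.63j), (3.61+0j)]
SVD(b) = [[0.37, 0.80, -0.48], [-0.65, -0.14, -0.75], [-0.66, 0.59, 0.46]] @ diag([4.521525497724329, 2.236362857242991, 1.2999185913635996]) @ [[-0.03, -0.39, -0.92], [0.10, -0.92, 0.39], [-0.99, -0.08, 0.06]]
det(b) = 13.14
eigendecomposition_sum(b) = [[0.22+0.89j, -1.01+0.68j, (0.97+0.29j)], [(0.63-0.3j), 0.67+0.65j, (0.07-0.78j)], [(-0.03+0.12j), -0.16+0.02j, 0.10+0.09j]] + [[0.22-0.89j,(-1.01-0.68j),(0.97-0.29j)],[0.63+0.30j,0.67-0.65j,0.07+0.78j],[-0.03-0.12j,-0.16-0.02j,0.10-0.09j]] + [[(0.31-0j), (-0.22+0j), (-2.84-0j)], [-0.26+0.00j, 0.19-0.00j, (2.37+0j)], [(-0.34+0j), 0.24-0.00j, (3.11+0j)]]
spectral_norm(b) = 4.52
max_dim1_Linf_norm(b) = 3.31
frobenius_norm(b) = 5.21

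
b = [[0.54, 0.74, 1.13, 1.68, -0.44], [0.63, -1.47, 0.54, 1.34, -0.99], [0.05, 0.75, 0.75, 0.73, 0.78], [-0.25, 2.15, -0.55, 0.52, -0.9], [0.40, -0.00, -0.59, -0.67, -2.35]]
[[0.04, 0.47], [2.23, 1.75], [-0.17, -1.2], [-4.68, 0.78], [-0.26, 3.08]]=b@[[0.49, 1.02], [-1.37, -0.14], [2.12, -0.60], [-0.97, 0.15], [-0.06, -1.03]]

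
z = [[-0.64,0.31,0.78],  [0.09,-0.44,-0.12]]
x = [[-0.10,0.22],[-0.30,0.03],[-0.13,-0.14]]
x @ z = [[0.08, -0.13, -0.10], [0.19, -0.11, -0.24], [0.07, 0.02, -0.08]]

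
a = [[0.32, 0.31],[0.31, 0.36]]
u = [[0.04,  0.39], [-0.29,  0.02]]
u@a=[[0.13, 0.15], [-0.09, -0.08]]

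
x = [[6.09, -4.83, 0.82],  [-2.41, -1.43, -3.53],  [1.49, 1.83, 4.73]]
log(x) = [[(1.73+0.51j), -0.82+2.42j, (0.25+1.31j)], [-0.44+0.74j, 0.41+3.51j, -0.59+1.90j], [0.28-0.34j, 0.27-1.62j, 1.37-0.88j]]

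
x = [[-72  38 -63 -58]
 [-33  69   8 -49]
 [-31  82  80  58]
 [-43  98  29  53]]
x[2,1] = 82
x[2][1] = 82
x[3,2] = 29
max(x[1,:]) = 69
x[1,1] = 69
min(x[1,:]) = -49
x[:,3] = [-58, -49, 58, 53]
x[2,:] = [-31, 82, 80, 58]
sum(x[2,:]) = 189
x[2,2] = 80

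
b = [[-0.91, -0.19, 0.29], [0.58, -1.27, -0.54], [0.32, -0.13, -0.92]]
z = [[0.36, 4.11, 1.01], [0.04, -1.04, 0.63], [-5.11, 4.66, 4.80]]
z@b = [[2.38, -5.42, -3.04], [-0.44, 1.23, -0.01], [8.89, -5.57, -8.41]]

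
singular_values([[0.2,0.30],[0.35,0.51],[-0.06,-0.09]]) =[0.72, 0.0]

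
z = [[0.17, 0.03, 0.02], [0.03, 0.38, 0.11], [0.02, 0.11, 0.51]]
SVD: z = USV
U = [[0.08, 0.1, -0.99], [0.50, 0.86, 0.13], [0.86, -0.50, 0.02]]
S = [0.58, 0.32, 0.17]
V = [[0.08, 0.5, 0.86],[0.10, 0.86, -0.5],[-0.99, 0.13, 0.02]]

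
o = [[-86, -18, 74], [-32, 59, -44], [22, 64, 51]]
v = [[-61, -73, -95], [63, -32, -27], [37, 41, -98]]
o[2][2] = 51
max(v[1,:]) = 63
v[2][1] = 41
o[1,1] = 59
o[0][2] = 74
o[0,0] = -86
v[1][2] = -27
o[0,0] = -86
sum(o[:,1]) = 105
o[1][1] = 59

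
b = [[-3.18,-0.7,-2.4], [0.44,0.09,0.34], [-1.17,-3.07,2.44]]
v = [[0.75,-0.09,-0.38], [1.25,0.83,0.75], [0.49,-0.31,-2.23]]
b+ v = [[-2.43, -0.79, -2.78], [1.69, 0.92, 1.09], [-0.68, -3.38, 0.21]]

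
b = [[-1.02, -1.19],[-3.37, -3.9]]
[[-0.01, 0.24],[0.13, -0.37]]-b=[[1.01, 1.43], [3.50, 3.53]]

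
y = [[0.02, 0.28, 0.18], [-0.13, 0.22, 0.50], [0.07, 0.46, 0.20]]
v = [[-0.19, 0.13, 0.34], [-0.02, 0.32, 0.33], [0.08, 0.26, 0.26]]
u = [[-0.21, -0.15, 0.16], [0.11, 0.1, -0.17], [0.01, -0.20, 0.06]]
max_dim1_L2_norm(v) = 0.46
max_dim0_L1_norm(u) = 0.45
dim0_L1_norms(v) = [0.29, 0.71, 0.93]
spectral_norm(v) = 0.68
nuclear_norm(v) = 0.95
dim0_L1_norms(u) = [0.33, 0.45, 0.39]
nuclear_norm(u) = 0.61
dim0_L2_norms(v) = [0.21, 0.43, 0.54]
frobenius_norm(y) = 0.83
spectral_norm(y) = 0.76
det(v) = -0.01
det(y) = -0.00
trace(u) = -0.05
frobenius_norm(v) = 0.72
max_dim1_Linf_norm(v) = 0.34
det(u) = 0.00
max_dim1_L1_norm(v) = 0.67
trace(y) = 0.44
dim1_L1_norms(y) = [0.48, 0.85, 0.73]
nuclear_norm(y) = 1.08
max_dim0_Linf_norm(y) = 0.5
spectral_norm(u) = 0.40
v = y + u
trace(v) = 0.39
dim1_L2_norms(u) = [0.3, 0.23, 0.21]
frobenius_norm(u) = 0.43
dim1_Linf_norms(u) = [0.21, 0.17, 0.2]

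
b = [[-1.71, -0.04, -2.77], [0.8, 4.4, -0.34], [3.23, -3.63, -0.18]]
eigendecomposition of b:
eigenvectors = [[(-0.12+0.65j), (-0.12-0.65j), (-0.2+0j)], [0.09-0.05j, 0.09+0.05j, (-0.85+0j)], [(0.74+0j), 0.74-0.00j, (0.49+0j)]]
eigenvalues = [(-1.14+3.06j), (-1.14-3.06j), (4.79+0j)]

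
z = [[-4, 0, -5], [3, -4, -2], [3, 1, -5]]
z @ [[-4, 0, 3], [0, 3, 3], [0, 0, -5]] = [[16, 0, 13], [-12, -12, 7], [-12, 3, 37]]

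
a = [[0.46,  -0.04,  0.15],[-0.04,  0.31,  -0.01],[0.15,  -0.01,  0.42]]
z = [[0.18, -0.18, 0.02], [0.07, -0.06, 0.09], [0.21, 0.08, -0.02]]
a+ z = [[0.64,-0.22,0.17], [0.03,0.25,0.08], [0.36,0.07,0.40]]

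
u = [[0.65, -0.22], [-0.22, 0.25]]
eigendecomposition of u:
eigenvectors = [[0.91, 0.4], [-0.4, 0.91]]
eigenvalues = [0.75, 0.15]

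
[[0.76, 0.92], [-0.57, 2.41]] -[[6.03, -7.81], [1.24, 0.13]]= [[-5.27, 8.73], [-1.81, 2.28]]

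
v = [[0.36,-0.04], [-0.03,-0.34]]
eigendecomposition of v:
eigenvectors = [[1.0, 0.06],[-0.04, 1.00]]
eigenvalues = [0.36, -0.34]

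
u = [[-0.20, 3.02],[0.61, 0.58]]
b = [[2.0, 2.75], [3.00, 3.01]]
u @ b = [[8.66, 8.54], [2.96, 3.42]]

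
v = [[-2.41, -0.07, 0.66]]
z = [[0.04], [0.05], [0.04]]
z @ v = [[-0.10, -0.00, 0.03], [-0.12, -0.0, 0.03], [-0.10, -0.00, 0.03]]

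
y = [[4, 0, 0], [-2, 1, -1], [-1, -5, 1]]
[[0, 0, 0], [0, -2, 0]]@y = [[0, 0, 0], [4, -2, 2]]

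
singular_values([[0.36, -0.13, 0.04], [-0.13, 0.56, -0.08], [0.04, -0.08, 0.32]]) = [0.65, 0.3, 0.3]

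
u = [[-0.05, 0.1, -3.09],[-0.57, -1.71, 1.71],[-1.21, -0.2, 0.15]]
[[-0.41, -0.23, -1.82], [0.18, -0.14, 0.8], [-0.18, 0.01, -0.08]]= u@[[0.17, -0.03, 0.13], [-0.03, 0.17, 0.08], [0.13, 0.08, 0.59]]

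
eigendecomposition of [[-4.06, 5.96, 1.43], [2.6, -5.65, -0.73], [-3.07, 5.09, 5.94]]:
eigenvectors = [[0.71, -0.88, 0.13], [-0.6, -0.47, -0.04], [0.37, -0.05, 0.99]]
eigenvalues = [-8.31, -0.82, 5.36]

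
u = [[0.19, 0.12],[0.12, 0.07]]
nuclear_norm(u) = 0.27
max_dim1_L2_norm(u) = 0.22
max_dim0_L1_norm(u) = 0.31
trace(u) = 0.26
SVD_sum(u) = [[0.19, 0.12],[0.12, 0.07]] + [[-0.0, 0.0], [0.00, -0.0]]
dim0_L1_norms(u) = [0.31, 0.19]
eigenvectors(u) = [[0.85, -0.53], [0.53, 0.85]]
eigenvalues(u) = [0.26, -0.0]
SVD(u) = [[-0.85,-0.53], [-0.53,0.85]] @ diag([0.26416407864998737, 0.004164078649987374]) @ [[-0.85, -0.53], [0.53, -0.85]]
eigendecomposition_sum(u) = [[0.19, 0.12], [0.12, 0.07]] + [[-0.00, 0.0], [0.0, -0.0]]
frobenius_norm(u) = 0.26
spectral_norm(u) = 0.26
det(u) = -0.00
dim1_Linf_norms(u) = [0.19, 0.12]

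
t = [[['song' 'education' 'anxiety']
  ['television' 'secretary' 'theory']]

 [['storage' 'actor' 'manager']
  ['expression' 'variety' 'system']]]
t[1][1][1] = 'variety'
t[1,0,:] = ['storage', 'actor', 'manager']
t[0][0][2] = 'anxiety'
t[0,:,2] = ['anxiety', 'theory']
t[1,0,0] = 'storage'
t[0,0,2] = 'anxiety'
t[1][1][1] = 'variety'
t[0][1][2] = 'theory'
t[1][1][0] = 'expression'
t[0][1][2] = 'theory'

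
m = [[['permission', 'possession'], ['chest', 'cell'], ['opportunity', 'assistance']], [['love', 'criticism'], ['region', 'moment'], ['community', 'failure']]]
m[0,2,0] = 'opportunity'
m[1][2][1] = 'failure'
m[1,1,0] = 'region'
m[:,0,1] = ['possession', 'criticism']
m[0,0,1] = 'possession'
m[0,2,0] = 'opportunity'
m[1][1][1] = 'moment'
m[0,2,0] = 'opportunity'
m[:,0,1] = ['possession', 'criticism']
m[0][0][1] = 'possession'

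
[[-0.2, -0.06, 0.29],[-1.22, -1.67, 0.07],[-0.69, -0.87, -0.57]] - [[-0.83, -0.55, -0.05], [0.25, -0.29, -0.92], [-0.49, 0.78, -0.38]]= [[0.63, 0.49, 0.34], [-1.47, -1.38, 0.99], [-0.2, -1.65, -0.19]]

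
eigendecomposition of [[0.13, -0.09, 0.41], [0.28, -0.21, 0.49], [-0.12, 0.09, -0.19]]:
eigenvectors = [[0.63, 0.68, 0.63],[0.73, 0.69, 0.77],[-0.27, -0.25, -0.04]]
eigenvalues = [-0.15, -0.12, -0.0]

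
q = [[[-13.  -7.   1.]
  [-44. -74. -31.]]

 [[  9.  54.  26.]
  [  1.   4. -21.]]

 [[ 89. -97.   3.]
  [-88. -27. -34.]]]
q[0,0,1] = -7.0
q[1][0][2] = 26.0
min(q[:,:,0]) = -88.0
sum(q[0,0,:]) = -19.0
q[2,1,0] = -88.0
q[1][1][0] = 1.0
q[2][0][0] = 89.0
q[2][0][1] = -97.0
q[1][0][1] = 54.0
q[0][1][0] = -44.0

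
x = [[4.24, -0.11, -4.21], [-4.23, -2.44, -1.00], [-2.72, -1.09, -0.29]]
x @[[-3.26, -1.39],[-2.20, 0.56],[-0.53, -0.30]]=[[-11.35, -4.69], [19.69, 4.81], [11.42, 3.26]]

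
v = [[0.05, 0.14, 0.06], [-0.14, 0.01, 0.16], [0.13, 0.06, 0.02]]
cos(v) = [[1.0,-0.01,-0.01], [-0.01,1.0,0.00], [-0.0,-0.01,0.99]]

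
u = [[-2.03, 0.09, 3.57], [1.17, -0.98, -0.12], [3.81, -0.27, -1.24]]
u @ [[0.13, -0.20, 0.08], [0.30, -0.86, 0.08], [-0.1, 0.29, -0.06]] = [[-0.59, 1.36, -0.37], [-0.13, 0.57, 0.02], [0.54, -0.89, 0.36]]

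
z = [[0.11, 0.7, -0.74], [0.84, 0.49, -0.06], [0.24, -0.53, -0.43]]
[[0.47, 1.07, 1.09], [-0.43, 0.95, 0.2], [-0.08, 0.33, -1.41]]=z @ [[-0.69, 0.8, -0.91], [0.25, 0.46, 2.01], [-0.5, -0.89, 0.29]]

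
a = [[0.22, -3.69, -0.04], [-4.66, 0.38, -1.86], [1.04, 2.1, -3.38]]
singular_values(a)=[5.25, 4.54, 2.78]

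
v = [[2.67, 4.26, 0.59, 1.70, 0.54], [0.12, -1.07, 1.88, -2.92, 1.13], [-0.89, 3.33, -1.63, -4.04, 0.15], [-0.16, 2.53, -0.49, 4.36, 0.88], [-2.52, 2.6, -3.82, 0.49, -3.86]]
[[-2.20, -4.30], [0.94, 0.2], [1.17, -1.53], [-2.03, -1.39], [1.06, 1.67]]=v@[[-0.34, -0.82],  [-0.14, -0.49],  [0.03, 0.22],  [-0.35, 0.05],  [-0.22, -0.44]]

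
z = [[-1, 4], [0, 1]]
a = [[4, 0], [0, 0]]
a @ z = [[-4, 16], [0, 0]]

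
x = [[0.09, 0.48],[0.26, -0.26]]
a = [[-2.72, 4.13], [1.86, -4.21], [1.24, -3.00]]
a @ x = [[0.83,-2.38], [-0.93,1.99], [-0.67,1.38]]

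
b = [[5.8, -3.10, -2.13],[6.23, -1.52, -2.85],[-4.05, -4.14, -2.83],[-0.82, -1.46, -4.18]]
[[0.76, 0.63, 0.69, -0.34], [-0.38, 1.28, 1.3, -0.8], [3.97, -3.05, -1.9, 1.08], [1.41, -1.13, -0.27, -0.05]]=b@ [[-0.25, 0.33, 0.24, -0.13], [-0.68, 0.36, 0.28, -0.21], [-0.05, 0.08, -0.08, 0.11]]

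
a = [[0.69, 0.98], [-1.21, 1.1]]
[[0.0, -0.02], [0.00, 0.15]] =a@[[-0.0, -0.09], [0.0, 0.04]]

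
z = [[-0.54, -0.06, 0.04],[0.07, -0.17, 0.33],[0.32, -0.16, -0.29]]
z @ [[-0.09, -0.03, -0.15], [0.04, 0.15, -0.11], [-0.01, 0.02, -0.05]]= [[0.05, 0.01, 0.09], [-0.02, -0.02, -0.01], [-0.03, -0.04, -0.02]]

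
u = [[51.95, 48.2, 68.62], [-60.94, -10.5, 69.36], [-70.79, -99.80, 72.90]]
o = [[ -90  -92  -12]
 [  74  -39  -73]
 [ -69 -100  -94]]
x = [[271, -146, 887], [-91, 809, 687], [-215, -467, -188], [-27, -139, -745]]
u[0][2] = 68.62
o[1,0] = 74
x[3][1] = -139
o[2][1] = -100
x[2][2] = -188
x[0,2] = 887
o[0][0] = -90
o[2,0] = -69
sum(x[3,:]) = -911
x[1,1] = 809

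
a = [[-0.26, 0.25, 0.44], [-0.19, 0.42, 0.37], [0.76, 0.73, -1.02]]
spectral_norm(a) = 1.52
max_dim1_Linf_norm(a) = 1.02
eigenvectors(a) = [[-0.3, -0.83, 0.49], [-0.22, 0.10, 0.68], [0.93, -0.55, 0.54]]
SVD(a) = [[-0.25,-0.59,0.77],[-0.15,-0.76,-0.63],[0.96,-0.27,0.10]] @ diag([1.517771424276704, 0.7213644155117025, 0.0018120934095855455]) @ [[0.54, 0.38, -0.75], [0.13, -0.92, -0.37], [-0.83, 0.10, -0.55]]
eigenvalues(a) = [-1.44, -0.0, 0.58]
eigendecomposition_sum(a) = [[-0.25,  -0.11,  0.36],[-0.18,  -0.08,  0.26],[0.77,  0.33,  -1.11]] + [[-0.0, 0.0, -0.00], [0.0, -0.00, 0.00], [-0.0, 0.0, -0.00]] + [[-0.01, 0.36, 0.08], [-0.01, 0.50, 0.11], [-0.01, 0.40, 0.09]]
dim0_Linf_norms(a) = [0.76, 0.73, 1.02]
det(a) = 0.00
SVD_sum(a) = [[-0.2, -0.14, 0.28], [-0.12, -0.08, 0.17], [0.79, 0.55, -1.09]] + [[-0.06,0.39,0.16], [-0.07,0.5,0.20], [-0.03,0.18,0.07]] + [[-0.00,0.0,-0.00],  [0.0,-0.0,0.00],  [-0.0,0.0,-0.0]]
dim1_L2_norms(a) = [0.57, 0.59, 1.47]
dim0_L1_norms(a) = [1.21, 1.4, 1.83]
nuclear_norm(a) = 2.24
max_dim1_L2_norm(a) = 1.47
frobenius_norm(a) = 1.68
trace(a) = -0.86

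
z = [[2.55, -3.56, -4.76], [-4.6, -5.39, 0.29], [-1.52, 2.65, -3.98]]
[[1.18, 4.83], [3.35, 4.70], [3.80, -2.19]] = z @ [[-0.77, 0.15], [-0.0, -1.01], [-0.66, -0.18]]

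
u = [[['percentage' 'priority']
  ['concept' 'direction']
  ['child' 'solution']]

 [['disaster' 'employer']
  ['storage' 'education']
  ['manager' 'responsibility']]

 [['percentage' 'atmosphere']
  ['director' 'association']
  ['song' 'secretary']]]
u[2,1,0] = 'director'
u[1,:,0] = ['disaster', 'storage', 'manager']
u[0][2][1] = 'solution'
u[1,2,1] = 'responsibility'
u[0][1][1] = 'direction'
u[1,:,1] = ['employer', 'education', 'responsibility']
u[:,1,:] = [['concept', 'direction'], ['storage', 'education'], ['director', 'association']]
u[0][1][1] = 'direction'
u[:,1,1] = ['direction', 'education', 'association']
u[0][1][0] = 'concept'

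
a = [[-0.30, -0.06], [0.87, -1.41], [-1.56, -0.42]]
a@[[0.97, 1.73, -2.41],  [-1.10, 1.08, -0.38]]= [[-0.22, -0.58, 0.75], [2.39, -0.02, -1.56], [-1.05, -3.15, 3.92]]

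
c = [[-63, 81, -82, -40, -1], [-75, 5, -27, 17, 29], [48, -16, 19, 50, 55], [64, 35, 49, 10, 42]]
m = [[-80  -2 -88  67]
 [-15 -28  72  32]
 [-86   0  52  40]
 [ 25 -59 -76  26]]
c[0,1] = 81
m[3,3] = 26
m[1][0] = -15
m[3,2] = -76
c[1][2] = -27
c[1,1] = 5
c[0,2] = -82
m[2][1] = 0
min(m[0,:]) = -88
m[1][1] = -28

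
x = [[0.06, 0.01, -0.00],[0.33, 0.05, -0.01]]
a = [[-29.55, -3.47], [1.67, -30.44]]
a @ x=[[-2.92, -0.47, 0.03], [-9.94, -1.51, 0.30]]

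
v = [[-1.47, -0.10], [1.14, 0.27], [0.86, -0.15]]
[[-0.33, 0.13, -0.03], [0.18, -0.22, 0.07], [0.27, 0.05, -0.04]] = v@[[0.25, -0.05, -0.0], [-0.39, -0.61, 0.27]]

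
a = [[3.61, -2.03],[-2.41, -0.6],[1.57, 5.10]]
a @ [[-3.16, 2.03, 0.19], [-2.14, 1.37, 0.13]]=[[-7.06, 4.55, 0.42], [8.90, -5.71, -0.54], [-15.88, 10.17, 0.96]]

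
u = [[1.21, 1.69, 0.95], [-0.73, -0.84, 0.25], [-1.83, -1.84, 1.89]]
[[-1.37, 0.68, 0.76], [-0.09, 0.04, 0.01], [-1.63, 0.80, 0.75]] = u @ [[0.06, -0.04, 0.34], [-0.26, 0.14, -0.13], [-1.06, 0.52, 0.6]]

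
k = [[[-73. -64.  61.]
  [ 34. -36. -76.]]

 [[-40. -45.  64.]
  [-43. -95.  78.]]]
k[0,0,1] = -64.0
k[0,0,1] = -64.0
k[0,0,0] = -73.0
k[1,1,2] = 78.0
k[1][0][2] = 64.0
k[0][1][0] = 34.0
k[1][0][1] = -45.0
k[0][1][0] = 34.0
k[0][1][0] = 34.0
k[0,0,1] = -64.0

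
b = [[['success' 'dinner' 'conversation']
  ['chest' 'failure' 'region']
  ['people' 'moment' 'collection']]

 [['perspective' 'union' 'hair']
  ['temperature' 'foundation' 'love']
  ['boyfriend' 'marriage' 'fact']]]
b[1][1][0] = 'temperature'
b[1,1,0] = 'temperature'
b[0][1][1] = 'failure'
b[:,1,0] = ['chest', 'temperature']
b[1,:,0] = ['perspective', 'temperature', 'boyfriend']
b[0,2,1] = 'moment'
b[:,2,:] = [['people', 'moment', 'collection'], ['boyfriend', 'marriage', 'fact']]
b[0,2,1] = 'moment'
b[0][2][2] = 'collection'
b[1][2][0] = 'boyfriend'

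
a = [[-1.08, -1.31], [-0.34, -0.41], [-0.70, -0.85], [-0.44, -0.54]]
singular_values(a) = [2.21, 0.0]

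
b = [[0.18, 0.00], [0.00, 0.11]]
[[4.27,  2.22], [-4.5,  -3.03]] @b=[[0.77, 0.24], [-0.81, -0.33]]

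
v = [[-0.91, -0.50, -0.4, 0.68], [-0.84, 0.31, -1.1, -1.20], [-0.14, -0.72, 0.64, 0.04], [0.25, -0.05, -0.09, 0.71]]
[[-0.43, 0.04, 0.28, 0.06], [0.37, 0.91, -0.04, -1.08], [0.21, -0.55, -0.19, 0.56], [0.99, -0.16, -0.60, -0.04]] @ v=[[0.33, 0.02, 0.30, -0.29], [-1.37, 0.18, -1.08, -1.61], [0.44, -0.17, 0.35, 1.19], [-0.69, -0.11, -0.60, 0.81]]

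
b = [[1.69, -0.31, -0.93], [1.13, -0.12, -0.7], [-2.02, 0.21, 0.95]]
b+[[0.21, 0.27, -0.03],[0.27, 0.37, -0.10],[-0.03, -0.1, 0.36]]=[[1.90, -0.04, -0.96], [1.4, 0.25, -0.8], [-2.05, 0.11, 1.31]]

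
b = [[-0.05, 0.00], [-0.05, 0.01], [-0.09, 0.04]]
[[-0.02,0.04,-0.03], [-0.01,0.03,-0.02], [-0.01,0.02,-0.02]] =b@[[0.44,  -0.79,  0.6], [0.72,  -1.27,  0.97]]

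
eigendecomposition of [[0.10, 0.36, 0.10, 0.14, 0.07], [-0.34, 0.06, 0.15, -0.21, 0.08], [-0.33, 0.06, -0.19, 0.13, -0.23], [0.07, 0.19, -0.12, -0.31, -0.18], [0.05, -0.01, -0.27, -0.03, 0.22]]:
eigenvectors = [[(-0.06+0j),(0.01+0.62j),0.01-0.62j,(0.22+0.1j),0.22-0.10j], [-0.05+0.00j,-0.67+0.00j,(-0.67-0j),-0.04-0.21j,-0.04+0.21j], [0.44+0.00j,(-0.27-0.06j),(-0.27+0.06j),0.01+0.61j,0.01-0.61j], [(0.14+0j),(-0.02+0.22j),(-0.02-0.22j),-0.68+0.00j,(-0.68-0j)], [-0.89+0.00j,0.05-0.20j,(0.05+0.2j),(-0.13+0.22j),-0.13-0.22j]]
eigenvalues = [(0.36+0j), (0.11+0.43j), (0.11-0.43j), (-0.35+0.21j), (-0.35-0.21j)]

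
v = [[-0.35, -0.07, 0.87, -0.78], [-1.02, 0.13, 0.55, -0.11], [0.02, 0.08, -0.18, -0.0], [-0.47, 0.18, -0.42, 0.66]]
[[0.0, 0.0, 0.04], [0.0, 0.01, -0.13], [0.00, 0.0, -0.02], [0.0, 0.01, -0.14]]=v @ [[0.00, -0.01, 0.14], [-0.0, 0.01, -0.12], [0.00, -0.0, 0.05], [-0.00, 0.0, -0.05]]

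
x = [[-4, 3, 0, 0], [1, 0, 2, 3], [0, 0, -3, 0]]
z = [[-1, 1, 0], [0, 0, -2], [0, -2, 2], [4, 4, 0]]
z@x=[[5, -3, 2, 3], [0, 0, 6, 0], [-2, 0, -10, -6], [-12, 12, 8, 12]]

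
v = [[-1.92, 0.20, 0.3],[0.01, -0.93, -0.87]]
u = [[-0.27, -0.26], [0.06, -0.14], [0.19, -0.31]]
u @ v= [[0.52,0.19,0.15], [-0.12,0.14,0.14], [-0.37,0.33,0.33]]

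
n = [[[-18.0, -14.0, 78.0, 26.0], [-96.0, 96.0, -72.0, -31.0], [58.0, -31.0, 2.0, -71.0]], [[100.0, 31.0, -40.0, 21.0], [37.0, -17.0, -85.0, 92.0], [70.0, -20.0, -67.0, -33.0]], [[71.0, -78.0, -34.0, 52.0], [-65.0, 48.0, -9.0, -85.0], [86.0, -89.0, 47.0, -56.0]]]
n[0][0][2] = 78.0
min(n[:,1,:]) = -96.0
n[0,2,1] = -31.0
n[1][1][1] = -17.0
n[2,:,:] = [[71.0, -78.0, -34.0, 52.0], [-65.0, 48.0, -9.0, -85.0], [86.0, -89.0, 47.0, -56.0]]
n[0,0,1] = -14.0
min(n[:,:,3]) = -85.0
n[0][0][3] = 26.0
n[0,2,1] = -31.0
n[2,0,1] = -78.0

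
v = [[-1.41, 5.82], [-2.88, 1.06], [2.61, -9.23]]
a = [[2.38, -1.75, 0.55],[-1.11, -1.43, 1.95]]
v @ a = [[-9.82, -5.86, 10.57], [-8.03, 3.52, 0.48], [16.46, 8.63, -16.56]]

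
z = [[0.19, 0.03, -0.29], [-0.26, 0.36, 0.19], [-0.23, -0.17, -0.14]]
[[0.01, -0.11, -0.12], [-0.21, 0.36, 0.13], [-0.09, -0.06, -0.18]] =z @[[0.50, -0.35, 0.26],[-0.35, 0.62, 0.23],[0.26, 0.23, 0.60]]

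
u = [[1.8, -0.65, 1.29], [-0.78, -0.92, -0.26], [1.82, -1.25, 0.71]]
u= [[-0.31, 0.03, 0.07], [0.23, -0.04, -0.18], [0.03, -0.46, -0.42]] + [[2.11, -0.68, 1.22], [-1.01, -0.88, -0.08], [1.79, -0.79, 1.13]]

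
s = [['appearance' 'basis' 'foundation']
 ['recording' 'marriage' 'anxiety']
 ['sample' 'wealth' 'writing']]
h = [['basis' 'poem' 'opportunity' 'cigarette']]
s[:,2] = ['foundation', 'anxiety', 'writing']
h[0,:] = ['basis', 'poem', 'opportunity', 'cigarette']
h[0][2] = 'opportunity'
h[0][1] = 'poem'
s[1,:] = ['recording', 'marriage', 'anxiety']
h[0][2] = 'opportunity'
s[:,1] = ['basis', 'marriage', 'wealth']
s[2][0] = 'sample'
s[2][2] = 'writing'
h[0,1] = 'poem'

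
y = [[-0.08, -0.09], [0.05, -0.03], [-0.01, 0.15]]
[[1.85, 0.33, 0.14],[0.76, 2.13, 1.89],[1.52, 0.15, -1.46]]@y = [[-0.13, -0.16], [0.03, 0.15], [-0.1, -0.36]]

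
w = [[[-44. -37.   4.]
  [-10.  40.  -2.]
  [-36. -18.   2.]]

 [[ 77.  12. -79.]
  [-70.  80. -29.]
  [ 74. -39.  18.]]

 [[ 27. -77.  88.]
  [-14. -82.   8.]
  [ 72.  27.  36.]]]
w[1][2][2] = 18.0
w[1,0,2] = -79.0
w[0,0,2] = 4.0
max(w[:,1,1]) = 80.0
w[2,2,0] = 72.0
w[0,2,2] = 2.0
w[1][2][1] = -39.0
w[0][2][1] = -18.0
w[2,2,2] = 36.0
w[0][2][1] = -18.0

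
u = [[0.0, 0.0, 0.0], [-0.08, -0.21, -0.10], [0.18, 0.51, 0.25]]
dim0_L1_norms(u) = [0.26, 0.72, 0.35]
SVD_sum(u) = [[0.0, 0.00, 0.00],[-0.08, -0.21, -0.1],[0.18, 0.51, 0.25]] + [[-0.00,0.0,0.0], [-0.0,0.0,0.00], [-0.0,0.00,0.0]] + [[0.00, -0.0, 0.0],[-0.00, 0.00, -0.0],[-0.0, 0.0, -0.0]]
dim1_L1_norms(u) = [0.0, 0.39, 0.94]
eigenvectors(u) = [[0.00,0.0,0.38], [-0.34,0.47,-0.51], [0.94,-0.88,0.77]]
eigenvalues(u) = [0.06, -0.02, 0.0]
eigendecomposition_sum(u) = [[0.00,0.00,0.00], [-0.04,-0.14,-0.07], [0.10,0.37,0.2]] + [[-0.0, -0.00, -0.00], [-0.04, -0.07, -0.03], [0.08, 0.14, 0.05]] + [[0.0, 0.00, 0.0], [-0.00, 0.0, 0.00], [0.0, 0.00, 0.0]]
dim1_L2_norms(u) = [0.0, 0.25, 0.6]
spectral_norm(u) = 0.64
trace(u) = 0.04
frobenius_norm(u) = 0.64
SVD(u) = [[0.00,-0.00,-1.00],[0.38,-0.92,0.0],[-0.92,-0.38,0.00]] @ diag([0.644564421907986, 0.0060585485410344225, 2.5605880494951042e-17]) @ [[-0.31, -0.86, -0.42], [0.87, -0.07, -0.49], [-0.38, 0.51, -0.77]]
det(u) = 0.00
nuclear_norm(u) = 0.65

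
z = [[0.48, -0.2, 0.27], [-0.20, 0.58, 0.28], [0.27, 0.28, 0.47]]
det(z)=0.002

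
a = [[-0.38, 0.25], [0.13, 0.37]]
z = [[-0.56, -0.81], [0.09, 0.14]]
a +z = [[-0.94,  -0.56], [0.22,  0.51]]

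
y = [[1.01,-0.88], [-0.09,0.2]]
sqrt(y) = [[0.98, -0.64], [-0.07, 0.40]]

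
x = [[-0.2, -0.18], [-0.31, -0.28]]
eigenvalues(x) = [-0.0, -0.48]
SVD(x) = [[-0.54, -0.84], [-0.84, 0.54]] @ diag([0.4968901669292553, 0.00040250343699897847]) @ [[0.74, 0.67], [0.67, -0.74]]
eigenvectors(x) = [[0.67, 0.54], [-0.74, 0.84]]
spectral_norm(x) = 0.50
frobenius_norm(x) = 0.50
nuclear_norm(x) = 0.50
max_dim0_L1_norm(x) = 0.51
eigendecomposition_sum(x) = [[-0.0,0.0], [0.00,-0.0]] + [[-0.2, -0.18], [-0.31, -0.28]]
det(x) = 0.00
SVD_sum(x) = [[-0.2,-0.18], [-0.31,-0.28]] + [[-0.0, 0.00], [0.0, -0.0]]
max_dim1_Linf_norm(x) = 0.31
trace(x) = -0.48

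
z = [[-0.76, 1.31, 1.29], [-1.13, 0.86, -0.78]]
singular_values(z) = [2.12, 1.45]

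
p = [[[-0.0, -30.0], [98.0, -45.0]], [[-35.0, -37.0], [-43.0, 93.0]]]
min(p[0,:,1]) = -45.0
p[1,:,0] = [-35.0, -43.0]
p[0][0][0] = -0.0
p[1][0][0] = -35.0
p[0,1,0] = 98.0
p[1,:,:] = [[-35.0, -37.0], [-43.0, 93.0]]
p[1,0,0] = -35.0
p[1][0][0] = -35.0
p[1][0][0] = -35.0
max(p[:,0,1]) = -30.0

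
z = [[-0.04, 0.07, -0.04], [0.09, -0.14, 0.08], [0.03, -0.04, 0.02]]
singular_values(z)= [0.21, 0.01, 0.0]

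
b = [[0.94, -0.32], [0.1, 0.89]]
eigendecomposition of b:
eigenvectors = [[(0.87+0j), 0.87-0.00j], [0.07-0.48j, (0.07+0.48j)]]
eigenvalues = [(0.92+0.18j), (0.92-0.18j)]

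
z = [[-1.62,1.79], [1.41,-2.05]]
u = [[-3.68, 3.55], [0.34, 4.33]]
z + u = [[-5.30, 5.34], [1.75, 2.28]]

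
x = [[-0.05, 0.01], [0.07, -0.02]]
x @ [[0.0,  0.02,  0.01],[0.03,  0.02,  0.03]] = [[0.0,  -0.0,  -0.0],[-0.00,  0.0,  0.00]]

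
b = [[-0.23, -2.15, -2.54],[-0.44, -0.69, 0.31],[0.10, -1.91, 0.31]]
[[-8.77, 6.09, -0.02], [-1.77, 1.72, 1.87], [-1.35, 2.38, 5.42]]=b@[[3.56, -2.20, 1.01], [1.23, -1.51, -2.46], [2.09, -0.92, 2.0]]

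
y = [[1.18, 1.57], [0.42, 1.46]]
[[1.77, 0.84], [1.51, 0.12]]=y@[[0.20, 0.98],  [0.98, -0.20]]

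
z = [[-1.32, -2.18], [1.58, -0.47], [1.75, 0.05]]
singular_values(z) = [2.94, 1.91]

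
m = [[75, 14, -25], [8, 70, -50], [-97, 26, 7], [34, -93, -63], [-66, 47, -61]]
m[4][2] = -61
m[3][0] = 34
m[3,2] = -63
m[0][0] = 75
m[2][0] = -97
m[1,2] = -50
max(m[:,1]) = 70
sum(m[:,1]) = 64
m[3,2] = -63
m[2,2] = 7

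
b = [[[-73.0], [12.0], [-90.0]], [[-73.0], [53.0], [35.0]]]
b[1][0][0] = -73.0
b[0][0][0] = -73.0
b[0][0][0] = -73.0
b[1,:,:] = [[-73.0], [53.0], [35.0]]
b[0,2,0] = -90.0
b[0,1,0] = 12.0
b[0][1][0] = 12.0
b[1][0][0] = -73.0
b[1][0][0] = -73.0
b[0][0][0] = -73.0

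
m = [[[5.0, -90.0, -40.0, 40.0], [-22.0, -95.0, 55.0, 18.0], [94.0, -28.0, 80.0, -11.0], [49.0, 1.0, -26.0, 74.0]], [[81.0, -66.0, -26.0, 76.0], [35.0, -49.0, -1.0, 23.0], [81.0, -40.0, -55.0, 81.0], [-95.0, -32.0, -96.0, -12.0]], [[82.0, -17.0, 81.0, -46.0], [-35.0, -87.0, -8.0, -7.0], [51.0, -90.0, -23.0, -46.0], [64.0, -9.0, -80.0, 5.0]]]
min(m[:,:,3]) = -46.0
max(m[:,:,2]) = 81.0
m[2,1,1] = -87.0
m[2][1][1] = -87.0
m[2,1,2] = -8.0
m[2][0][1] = -17.0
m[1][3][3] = -12.0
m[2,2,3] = -46.0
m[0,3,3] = 74.0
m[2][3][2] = -80.0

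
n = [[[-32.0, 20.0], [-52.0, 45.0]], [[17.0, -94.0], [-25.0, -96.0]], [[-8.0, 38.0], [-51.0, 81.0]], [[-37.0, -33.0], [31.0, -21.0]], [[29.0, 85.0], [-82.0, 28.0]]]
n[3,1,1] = -21.0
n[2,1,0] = -51.0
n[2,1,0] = -51.0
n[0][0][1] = 20.0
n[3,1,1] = -21.0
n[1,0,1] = -94.0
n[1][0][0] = 17.0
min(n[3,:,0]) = -37.0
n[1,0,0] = 17.0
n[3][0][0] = -37.0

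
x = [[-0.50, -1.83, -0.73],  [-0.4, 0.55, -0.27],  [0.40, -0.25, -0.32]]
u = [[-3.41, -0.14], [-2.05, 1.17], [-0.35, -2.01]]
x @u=[[5.71, -0.6], [0.33, 1.24], [-0.74, 0.29]]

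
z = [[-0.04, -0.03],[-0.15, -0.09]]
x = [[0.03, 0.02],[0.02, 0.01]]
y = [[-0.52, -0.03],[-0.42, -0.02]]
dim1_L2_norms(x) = [0.04, 0.02]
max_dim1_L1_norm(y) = 0.55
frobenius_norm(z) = 0.18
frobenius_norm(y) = 0.67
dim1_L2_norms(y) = [0.52, 0.42]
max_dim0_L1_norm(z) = 0.19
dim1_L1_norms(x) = [0.05, 0.03]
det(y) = -0.00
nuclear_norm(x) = 0.04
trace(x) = 0.04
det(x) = -0.00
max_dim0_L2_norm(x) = 0.04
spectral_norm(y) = 0.67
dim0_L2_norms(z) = [0.16, 0.09]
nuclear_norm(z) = 0.19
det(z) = -0.00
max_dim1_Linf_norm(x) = 0.03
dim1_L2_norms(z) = [0.05, 0.17]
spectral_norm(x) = 0.04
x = y @ z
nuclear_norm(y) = 0.67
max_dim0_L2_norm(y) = 0.67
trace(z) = -0.13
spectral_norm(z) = 0.18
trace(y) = -0.54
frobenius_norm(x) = 0.04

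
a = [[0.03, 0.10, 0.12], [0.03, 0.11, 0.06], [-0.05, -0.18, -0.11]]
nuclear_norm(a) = 0.34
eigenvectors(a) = [[-0.75+0.00j, (-0.75-0j), (-0.96+0j)], [0.06+0.36j, (0.06-0.36j), 0.26+0.00j], [(0.05-0.54j), (0.05+0.54j), (0.01+0j)]]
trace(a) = 0.03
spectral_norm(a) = 0.29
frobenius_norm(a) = 0.30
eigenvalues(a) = [(0.01+0.04j), (0.01-0.04j), 0j]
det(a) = 0.00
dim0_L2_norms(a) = [0.07, 0.23, 0.17]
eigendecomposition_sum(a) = [[0.02+0.03j, (0.06+0.12j), (0.06+0.07j)], [0.01-0.01j, (0.05-0.04j), 0.03-0.04j], [(-0.03+0.01j), (-0.09+0.03j), -0.06+0.04j]] + [[(0.02-0.03j), 0.06-0.12j, (0.06-0.07j)], [0.01+0.01j, 0.05+0.04j, (0.03+0.04j)], [-0.03-0.01j, -0.09-0.03j, (-0.06-0.04j)]] + [[-0.00-0.00j,-0.01-0.00j,(-0.01-0j)], [0j,0.00+0.00j,0.00+0.00j], [0j,0.00+0.00j,0.00+0.00j]]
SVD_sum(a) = [[0.03, 0.12, 0.09], [0.03, 0.1, 0.07], [-0.05, -0.17, -0.12]] + [[-0.00, -0.02, 0.03], [0.0, 0.01, -0.01], [-0.00, -0.01, 0.01]] + [[-0.00, 0.00, 0.0], [-0.0, 0.00, 0.0], [-0.0, 0.00, 0.0]]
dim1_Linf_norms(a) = [0.12, 0.11, 0.18]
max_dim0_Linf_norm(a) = 0.18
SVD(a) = [[-0.52, 0.85, 0.10],[-0.43, -0.37, 0.82],[0.73, 0.39, 0.56]] @ diag([0.2947286963686266, 0.045110360472175495, 0.00022564334752030993]) @ [[-0.22, -0.79, -0.58], [-0.11, -0.57, 0.82], [-0.97, 0.25, 0.04]]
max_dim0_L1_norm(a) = 0.39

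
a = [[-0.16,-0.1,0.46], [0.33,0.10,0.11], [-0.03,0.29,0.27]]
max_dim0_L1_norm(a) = 0.84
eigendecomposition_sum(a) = [[(-0.11+0.12j), (-0.11-0.09j), 0.15+0.00j],[(0.13+0.03j), -0.03+0.12j, (-0.06-0.11j)],[(-0.06-0.06j), 0.05-0.05j, -0.01+0.07j]] + [[(-0.11-0.12j),(-0.11+0.09j),0.15-0.00j], [0.13-0.03j,-0.03-0.12j,-0.06+0.11j], [(-0.06+0.06j),(0.05+0.05j),-0.01-0.07j]] + [[(0.05+0j), 0.11+0.00j, (0.17+0j)], [(0.07+0j), (0.15+0j), 0.22+0.00j], [(0.08+0j), (0.19+0j), 0.28+0.00j]]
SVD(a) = [[0.82,-0.38,-0.42],[0.09,0.82,-0.56],[0.56,0.43,0.71]] @ diag([0.5600098564015106, 0.40253512243549844, 0.2458748379541872]) @ [[-0.21, 0.16, 0.96], [0.79, 0.61, 0.07], [-0.57, 0.78, -0.25]]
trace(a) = 0.21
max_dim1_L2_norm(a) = 0.5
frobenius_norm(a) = 0.73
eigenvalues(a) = [(-0.14+0.31j), (-0.14-0.31j), (0.48+0j)]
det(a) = 0.06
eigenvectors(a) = [[0.71+0.00j, 0.71-0.00j, 0.42+0.00j], [(-0.28-0.53j), (-0.28+0.53j), 0.57+0.00j], [-0.02+0.36j, -0.02-0.36j, 0.71+0.00j]]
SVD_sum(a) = [[-0.1, 0.07, 0.45], [-0.01, 0.01, 0.05], [-0.07, 0.05, 0.3]] + [[-0.12, -0.09, -0.01],  [0.26, 0.2, 0.02],  [0.14, 0.10, 0.01]] + [[0.06,-0.08,0.03], [0.08,-0.11,0.04], [-0.1,0.14,-0.04]]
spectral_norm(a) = 0.56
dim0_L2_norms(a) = [0.37, 0.32, 0.54]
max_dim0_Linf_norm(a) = 0.46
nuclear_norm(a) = 1.21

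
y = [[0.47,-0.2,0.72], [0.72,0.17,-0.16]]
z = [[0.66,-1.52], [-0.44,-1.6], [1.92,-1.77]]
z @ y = [[-0.78, -0.39, 0.72], [-1.36, -0.18, -0.06], [-0.37, -0.68, 1.67]]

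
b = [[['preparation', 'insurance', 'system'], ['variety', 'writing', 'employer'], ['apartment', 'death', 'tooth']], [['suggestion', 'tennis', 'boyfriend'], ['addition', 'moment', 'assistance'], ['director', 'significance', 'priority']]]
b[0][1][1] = 'writing'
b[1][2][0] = 'director'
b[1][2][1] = 'significance'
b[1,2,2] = 'priority'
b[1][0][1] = 'tennis'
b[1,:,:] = [['suggestion', 'tennis', 'boyfriend'], ['addition', 'moment', 'assistance'], ['director', 'significance', 'priority']]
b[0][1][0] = 'variety'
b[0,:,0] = ['preparation', 'variety', 'apartment']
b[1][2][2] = 'priority'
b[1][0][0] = 'suggestion'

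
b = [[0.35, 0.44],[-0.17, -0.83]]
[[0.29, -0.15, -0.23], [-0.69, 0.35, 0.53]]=b @ [[-0.28, 0.14, 0.21],  [0.89, -0.45, -0.68]]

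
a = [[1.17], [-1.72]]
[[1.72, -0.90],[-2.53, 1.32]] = a @ [[1.47, -0.77]]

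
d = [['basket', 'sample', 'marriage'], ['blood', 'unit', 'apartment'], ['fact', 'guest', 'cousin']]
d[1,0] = 'blood'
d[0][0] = 'basket'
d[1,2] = 'apartment'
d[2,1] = 'guest'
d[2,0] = 'fact'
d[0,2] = 'marriage'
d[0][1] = 'sample'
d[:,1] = ['sample', 'unit', 'guest']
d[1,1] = 'unit'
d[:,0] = ['basket', 'blood', 'fact']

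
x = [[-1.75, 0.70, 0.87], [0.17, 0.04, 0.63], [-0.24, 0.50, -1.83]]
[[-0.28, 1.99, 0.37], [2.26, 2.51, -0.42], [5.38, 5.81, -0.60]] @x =[[0.74, 0.07, 0.33], [-3.43, 1.47, 4.32], [-8.28, 3.7, 9.44]]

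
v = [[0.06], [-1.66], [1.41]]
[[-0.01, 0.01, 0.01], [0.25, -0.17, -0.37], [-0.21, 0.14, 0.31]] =v @ [[-0.15, 0.1, 0.22]]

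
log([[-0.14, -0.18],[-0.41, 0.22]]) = [[-1.20+2.44j, -0.07+0.87j],[-0.16+1.98j, -1.06+0.70j]]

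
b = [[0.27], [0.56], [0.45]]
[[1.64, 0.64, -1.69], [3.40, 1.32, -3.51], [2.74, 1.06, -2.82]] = b @ [[6.08, 2.36, -6.26]]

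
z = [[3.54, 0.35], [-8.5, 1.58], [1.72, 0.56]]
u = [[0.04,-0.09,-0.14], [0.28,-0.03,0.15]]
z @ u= [[0.24, -0.33, -0.44], [0.1, 0.72, 1.43], [0.23, -0.17, -0.16]]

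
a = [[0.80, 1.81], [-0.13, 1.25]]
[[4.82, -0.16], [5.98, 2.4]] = a@[[-3.89, -3.68], [4.38, 1.54]]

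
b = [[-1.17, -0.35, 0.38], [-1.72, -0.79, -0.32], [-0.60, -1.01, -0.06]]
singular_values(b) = [2.45, 0.69, 0.46]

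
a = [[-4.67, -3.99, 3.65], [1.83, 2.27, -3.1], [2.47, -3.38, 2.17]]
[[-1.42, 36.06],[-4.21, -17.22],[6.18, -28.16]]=a @[[1.66, -8.60], [1.67, 4.44], [3.56, 3.73]]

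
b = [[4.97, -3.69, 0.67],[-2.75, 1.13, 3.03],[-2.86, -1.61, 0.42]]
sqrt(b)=[[2.23, -0.91, 0.49], [-0.47, 1.33, 1.20], [-0.91, -0.9, 1.39]]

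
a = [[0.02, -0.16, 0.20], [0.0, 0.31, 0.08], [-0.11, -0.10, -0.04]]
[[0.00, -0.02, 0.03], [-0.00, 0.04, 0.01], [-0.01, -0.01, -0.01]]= a@[[0.12, -0.01, 0.0], [-0.01, 0.13, 0.0], [0.00, 0.00, 0.14]]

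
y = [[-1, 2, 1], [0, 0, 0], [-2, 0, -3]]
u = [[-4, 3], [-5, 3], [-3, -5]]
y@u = [[-9, -2], [0, 0], [17, 9]]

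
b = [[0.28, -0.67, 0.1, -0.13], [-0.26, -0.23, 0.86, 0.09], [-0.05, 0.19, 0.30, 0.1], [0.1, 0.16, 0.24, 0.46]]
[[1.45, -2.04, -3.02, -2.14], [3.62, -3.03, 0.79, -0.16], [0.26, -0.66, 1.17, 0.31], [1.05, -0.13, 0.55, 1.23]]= b @ [[-3.52, -1.90, -2.39, -3.24], [-4.09, 1.33, 3.73, 0.91], [1.67, -3.92, 1.21, -1.32], [3.6, 1.71, -0.21, 3.76]]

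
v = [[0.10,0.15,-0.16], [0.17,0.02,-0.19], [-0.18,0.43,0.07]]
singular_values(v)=[0.48, 0.34, 0.0]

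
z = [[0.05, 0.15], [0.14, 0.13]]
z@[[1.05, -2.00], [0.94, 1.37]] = [[0.19, 0.11], [0.27, -0.1]]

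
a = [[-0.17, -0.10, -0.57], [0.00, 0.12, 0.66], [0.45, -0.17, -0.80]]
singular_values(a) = [1.23, 0.42, 0.0]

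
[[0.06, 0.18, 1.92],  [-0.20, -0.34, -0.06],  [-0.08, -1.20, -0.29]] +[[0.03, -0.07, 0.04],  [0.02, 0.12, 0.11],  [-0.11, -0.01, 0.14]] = [[0.09, 0.11, 1.96], [-0.18, -0.22, 0.05], [-0.19, -1.21, -0.15]]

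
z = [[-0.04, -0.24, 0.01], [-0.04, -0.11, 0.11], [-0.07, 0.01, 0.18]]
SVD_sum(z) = [[-0.06, -0.19, 0.10],[-0.04, -0.13, 0.07],[-0.02, -0.08, 0.04]] + [[0.02,-0.05,-0.08], [-0.01,0.02,0.04], [-0.04,0.09,0.14]] + [[-0.01, 0.00, -0.00],[0.01, -0.00, 0.00],[-0.01, 0.0, -0.00]]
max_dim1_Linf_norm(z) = 0.24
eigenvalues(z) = [0.21, -0.03, -0.15]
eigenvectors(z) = [[-0.3, 0.95, -0.89],[0.35, -0.03, -0.41],[0.89, 0.32, -0.18]]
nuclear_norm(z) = 0.50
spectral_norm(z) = 0.28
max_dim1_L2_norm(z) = 0.24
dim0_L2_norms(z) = [0.09, 0.26, 0.21]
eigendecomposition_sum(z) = [[0.02, -0.02, -0.06], [-0.02, 0.02, 0.07], [-0.06, 0.05, 0.17]] + [[-0.02, 0.05, -0.03], [0.0, -0.0, 0.0], [-0.01, 0.02, -0.01]] + [[-0.04, -0.27, 0.09], [-0.02, -0.13, 0.04], [-0.01, -0.05, 0.02]]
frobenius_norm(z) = 0.35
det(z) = 0.00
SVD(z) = [[-0.78,-0.49,-0.38], [-0.54,0.23,0.81], [-0.31,0.84,-0.45]] @ diag([0.2833455058206945, 0.20491023382880055, 0.015070514372147709]) @ [[0.26,0.86,-0.43], [-0.24,0.49,0.84], [0.94,-0.12,0.33]]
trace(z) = 0.03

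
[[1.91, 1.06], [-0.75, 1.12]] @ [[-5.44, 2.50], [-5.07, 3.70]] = [[-15.76, 8.70],  [-1.60, 2.27]]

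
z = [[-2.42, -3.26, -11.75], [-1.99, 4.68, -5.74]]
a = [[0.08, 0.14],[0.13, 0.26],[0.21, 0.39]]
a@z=[[-0.47, 0.39, -1.74], [-0.83, 0.79, -3.02], [-1.28, 1.14, -4.71]]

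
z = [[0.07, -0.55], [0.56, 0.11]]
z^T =[[0.07, 0.56], [-0.55, 0.11]]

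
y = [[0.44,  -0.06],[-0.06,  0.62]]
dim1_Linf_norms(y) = [0.44, 0.62]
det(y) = 0.27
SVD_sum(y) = [[0.05, -0.18], [-0.18, 0.58]] + [[0.39,  0.12], [0.12,  0.04]]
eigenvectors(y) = [[-0.96, 0.29], [-0.29, -0.96]]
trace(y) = 1.06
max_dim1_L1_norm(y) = 0.68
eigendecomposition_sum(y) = [[0.39,0.12],[0.12,0.04]] + [[0.05, -0.18],[-0.18, 0.58]]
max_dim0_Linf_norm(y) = 0.62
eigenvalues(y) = [0.42, 0.64]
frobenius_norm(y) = 0.76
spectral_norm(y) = 0.64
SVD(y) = [[-0.29, 0.96], [0.96, 0.29]] @ diag([0.6381665382639198, 0.42183346173608033]) @ [[-0.29, 0.96], [0.96, 0.29]]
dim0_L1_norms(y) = [0.5, 0.68]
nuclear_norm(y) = 1.06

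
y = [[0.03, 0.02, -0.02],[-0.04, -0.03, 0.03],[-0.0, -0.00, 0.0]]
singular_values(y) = [0.07, 0.0, 0.0]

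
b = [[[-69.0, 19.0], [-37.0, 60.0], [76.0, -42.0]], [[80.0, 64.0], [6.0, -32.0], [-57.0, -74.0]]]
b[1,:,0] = [80.0, 6.0, -57.0]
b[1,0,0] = 80.0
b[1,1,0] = 6.0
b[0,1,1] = 60.0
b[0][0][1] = 19.0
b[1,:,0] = [80.0, 6.0, -57.0]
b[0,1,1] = 60.0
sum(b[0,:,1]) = 37.0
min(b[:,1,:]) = -37.0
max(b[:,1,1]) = 60.0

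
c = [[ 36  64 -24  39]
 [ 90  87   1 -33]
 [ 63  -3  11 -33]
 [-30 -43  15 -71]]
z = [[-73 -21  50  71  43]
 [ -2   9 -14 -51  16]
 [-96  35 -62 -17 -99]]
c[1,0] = 90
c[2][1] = -3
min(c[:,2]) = -24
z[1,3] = -51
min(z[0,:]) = -73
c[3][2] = 15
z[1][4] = 16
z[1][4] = 16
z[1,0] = -2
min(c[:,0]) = -30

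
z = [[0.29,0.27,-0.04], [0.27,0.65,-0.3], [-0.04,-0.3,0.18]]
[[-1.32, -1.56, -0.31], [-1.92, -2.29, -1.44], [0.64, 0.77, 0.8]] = z@[[-3.51, -2.53, -0.19], [-0.92, -3.34, -0.39], [1.24, -1.87, 3.78]]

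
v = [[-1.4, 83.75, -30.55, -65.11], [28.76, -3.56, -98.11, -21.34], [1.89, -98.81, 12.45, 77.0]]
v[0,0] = -1.4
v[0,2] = -30.55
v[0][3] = -65.11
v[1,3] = -21.34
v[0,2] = -30.55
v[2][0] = 1.89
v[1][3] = -21.34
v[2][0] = 1.89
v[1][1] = -3.56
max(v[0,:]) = 83.75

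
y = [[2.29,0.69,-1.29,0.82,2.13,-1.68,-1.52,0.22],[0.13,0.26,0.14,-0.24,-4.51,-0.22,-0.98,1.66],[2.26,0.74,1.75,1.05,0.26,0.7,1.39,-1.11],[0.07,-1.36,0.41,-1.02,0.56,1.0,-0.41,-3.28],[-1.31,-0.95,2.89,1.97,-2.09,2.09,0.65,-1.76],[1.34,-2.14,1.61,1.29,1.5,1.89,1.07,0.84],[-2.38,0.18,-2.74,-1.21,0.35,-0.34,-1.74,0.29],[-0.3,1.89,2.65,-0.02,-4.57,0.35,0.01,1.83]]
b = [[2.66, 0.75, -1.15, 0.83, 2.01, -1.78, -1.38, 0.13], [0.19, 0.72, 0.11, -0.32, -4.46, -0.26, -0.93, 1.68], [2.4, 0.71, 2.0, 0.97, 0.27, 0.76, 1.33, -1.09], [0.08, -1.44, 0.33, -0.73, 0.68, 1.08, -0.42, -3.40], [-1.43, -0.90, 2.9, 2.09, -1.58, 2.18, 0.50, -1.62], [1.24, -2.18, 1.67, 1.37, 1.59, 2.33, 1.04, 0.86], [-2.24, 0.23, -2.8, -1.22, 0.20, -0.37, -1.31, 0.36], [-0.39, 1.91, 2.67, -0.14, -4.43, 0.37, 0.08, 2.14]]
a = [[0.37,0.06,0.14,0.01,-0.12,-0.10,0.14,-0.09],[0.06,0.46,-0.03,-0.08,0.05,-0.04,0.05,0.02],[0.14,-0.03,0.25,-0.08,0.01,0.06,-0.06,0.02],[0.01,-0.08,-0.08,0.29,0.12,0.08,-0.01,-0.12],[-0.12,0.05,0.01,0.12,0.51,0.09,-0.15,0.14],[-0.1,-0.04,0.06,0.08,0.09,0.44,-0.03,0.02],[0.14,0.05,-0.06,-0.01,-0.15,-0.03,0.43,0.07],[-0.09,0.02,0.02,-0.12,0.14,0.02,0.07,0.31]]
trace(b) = 6.23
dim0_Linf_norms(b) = [2.66, 2.18, 2.9, 2.09, 4.46, 2.33, 1.38, 3.4]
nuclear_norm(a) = 3.06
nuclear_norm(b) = 30.26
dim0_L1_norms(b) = [10.63, 8.84, 13.63, 7.67, 15.22, 9.13, 6.99, 11.28]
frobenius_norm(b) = 13.12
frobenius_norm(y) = 13.01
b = a + y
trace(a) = 3.06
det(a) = 0.00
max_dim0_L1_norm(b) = 15.22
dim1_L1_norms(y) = [10.64, 8.14, 9.26, 8.11, 13.71, 11.68, 9.23, 11.62]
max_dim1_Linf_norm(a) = 0.51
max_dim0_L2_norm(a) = 0.58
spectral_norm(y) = 8.41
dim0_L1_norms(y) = [10.08, 8.21, 13.48, 7.62, 15.97, 8.27, 7.77, 10.99]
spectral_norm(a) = 0.81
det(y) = -3875.02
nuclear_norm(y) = 30.10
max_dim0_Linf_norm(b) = 4.46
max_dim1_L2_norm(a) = 0.58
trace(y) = 3.17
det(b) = -3673.23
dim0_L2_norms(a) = [0.46, 0.48, 0.31, 0.36, 0.58, 0.47, 0.49, 0.38]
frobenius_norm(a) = 1.27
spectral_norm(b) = 8.24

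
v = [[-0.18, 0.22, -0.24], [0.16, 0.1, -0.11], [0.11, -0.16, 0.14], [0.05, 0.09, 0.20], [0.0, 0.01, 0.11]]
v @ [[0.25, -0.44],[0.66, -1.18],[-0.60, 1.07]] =[[0.24,-0.44], [0.17,-0.31], [-0.16,0.29], [-0.05,0.09], [-0.06,0.11]]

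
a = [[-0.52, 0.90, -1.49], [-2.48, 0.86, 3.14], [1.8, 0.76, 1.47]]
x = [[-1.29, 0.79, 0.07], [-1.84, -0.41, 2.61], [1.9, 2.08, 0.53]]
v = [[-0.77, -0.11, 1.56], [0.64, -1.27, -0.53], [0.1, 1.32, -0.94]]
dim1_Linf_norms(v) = [1.56, 1.27, 1.32]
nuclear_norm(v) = 3.99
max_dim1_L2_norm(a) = 4.09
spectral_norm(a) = 4.17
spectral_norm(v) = 2.13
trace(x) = -1.17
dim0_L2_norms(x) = [2.94, 2.26, 2.66]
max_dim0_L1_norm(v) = 3.03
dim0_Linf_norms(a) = [2.48, 0.9, 3.14]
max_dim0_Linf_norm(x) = 2.61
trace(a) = 1.81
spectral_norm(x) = 3.60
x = a + v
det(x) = 11.76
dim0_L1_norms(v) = [1.51, 2.7, 3.03]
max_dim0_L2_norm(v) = 1.9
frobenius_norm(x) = 4.57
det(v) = -0.00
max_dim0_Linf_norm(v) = 1.56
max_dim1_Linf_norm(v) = 1.56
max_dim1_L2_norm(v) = 1.74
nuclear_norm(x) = 7.40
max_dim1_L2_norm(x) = 3.22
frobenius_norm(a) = 5.10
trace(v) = -2.98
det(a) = 14.07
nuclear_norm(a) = 8.09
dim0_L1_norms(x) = [5.03, 3.28, 3.21]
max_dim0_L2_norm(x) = 2.94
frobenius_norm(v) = 2.82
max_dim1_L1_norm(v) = 2.44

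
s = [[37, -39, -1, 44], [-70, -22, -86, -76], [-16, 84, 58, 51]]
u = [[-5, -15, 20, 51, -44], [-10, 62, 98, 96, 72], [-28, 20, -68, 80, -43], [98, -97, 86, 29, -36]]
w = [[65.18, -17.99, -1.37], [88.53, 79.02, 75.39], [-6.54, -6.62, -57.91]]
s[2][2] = 58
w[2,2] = -57.91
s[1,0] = -70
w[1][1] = 79.02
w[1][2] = 75.39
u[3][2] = 86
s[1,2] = -86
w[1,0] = 88.53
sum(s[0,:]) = 41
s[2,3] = 51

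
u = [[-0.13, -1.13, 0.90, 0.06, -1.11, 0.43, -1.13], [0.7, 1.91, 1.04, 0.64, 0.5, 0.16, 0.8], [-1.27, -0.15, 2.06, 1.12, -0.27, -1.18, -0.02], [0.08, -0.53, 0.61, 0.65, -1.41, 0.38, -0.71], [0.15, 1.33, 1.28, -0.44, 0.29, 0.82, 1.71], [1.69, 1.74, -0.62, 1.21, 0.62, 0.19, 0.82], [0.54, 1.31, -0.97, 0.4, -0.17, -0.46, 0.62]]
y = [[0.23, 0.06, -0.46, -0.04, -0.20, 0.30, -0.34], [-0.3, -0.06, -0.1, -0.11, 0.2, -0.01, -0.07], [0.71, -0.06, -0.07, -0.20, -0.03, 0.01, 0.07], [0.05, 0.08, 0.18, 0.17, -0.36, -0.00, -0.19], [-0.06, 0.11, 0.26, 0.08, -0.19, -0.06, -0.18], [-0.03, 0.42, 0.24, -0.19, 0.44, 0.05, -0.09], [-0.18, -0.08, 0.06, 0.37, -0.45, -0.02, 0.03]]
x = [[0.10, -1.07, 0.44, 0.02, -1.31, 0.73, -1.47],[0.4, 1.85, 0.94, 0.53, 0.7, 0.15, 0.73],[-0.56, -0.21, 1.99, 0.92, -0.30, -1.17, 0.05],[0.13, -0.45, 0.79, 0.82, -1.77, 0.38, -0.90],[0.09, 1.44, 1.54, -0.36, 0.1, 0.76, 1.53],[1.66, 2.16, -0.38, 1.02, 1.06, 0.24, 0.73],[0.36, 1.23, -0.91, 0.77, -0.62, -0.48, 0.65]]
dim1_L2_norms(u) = [2.19, 2.56, 2.93, 1.93, 2.7, 2.97, 1.93]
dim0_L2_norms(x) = [1.84, 3.61, 3.0, 1.89, 2.64, 1.71, 2.61]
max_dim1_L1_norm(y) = 1.63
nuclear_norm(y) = 3.27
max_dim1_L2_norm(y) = 0.75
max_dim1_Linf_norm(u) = 2.06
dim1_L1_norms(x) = [5.14, 5.3, 5.2, 5.24, 5.82, 7.25, 5.02]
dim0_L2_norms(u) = [2.3, 3.43, 3.08, 1.98, 2.01, 1.63, 2.53]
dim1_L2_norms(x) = [2.4, 2.41, 2.57, 2.37, 2.74, 3.21, 2.03]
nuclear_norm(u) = 13.88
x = u + y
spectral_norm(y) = 0.94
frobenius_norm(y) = 1.58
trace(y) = 0.16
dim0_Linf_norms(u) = [1.69, 1.91, 2.06, 1.21, 1.41, 1.18, 1.71]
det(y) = -0.00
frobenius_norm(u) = 6.60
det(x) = -5.92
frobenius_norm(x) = 6.76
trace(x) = 5.75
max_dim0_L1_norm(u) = 8.1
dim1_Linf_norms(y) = [0.46, 0.3, 0.71, 0.36, 0.26, 0.44, 0.45]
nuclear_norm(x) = 14.42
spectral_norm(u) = 4.71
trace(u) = 5.59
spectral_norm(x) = 4.83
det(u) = -4.27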